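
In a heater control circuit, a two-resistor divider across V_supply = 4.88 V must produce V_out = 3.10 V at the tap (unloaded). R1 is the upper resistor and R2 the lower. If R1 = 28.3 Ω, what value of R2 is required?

R2 ≈ 49.3 Ω

Required fraction k = V_out/V_supply = 0.6352.
R2 = R1 · 0.6352/(1 − 0.6352) = 49.29 Ω.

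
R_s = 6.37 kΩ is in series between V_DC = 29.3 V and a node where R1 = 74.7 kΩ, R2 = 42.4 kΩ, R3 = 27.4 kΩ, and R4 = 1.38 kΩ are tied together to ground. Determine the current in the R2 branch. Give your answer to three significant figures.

Parallel bank: R_p = 1/(1/74.7 + 1/42.4 + 1/27.4 + 1/1.38) = 1.253 kΩ.
Node voltage V_A = V_DC · R_p/(R_s + R_p) = 29.3 × 0.1644 = 4.816 V.
I(R2) = V_A / R2 = 4.816/42.4 = 0.1136 mA.

I ≈ 0.114 mA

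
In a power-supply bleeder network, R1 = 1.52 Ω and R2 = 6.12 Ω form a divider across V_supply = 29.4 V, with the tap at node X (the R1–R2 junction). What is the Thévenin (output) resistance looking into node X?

With V_supply suppressed (replaced by a short), R_th = R1 ‖ R2 = (1.520 × 6.12)/(1.520 + 6.12) = 1.218 Ω.

R_th ≈ 1.22 Ω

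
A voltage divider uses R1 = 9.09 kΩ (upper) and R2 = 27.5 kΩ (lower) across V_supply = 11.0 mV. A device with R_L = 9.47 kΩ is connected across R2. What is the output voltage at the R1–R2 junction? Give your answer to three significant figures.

V_out ≈ 4.80 mV

The load sits in parallel with R2, giving an effective lower resistance R2' = R2·R_L/(R2+R_L) = 7.044 kΩ.
Now apply the divider: V_out = 11.0 × 0.4366 = 4.803 mV.
(Unloaded it would be 8.27 mV; the load pulls it down.)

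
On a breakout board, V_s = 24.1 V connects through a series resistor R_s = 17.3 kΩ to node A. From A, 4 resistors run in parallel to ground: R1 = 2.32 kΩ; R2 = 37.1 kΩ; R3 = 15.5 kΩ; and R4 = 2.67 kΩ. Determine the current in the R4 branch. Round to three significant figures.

Combine the parallel branches: R_p = (1/2.32 + 1/37.1 + 1/15.5 + 1/2.67)⁻¹ = 1.115 kΩ.
V_A = 24.1 × 1.115/18.41 = 1.459 V.
Branch current I = V_A/R4 = 1.459/2.67 = 0.5464 mA.

I ≈ 0.546 mA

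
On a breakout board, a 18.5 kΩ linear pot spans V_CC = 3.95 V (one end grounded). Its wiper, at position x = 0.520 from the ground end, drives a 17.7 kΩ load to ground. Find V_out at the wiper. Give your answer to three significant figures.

V_out ≈ 1.63 V

Split the track: R_lower = x·R_p = 9.620 kΩ, R_upper = (1−x)·R_p = 8.880 kΩ.
R_L loads the lower segment: effective lower R = 6.233 kΩ.
Then V_out = V_CC · 6.233/(8.880 + 6.233) = 1.629 V.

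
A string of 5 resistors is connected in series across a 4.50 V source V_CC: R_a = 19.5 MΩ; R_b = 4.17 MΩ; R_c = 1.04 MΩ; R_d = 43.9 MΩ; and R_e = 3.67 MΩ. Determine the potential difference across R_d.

Total series resistance ΣR = 19.5 + 4.17 + 1.04 + 43.9 + 3.67 = 72.28 MΩ.
V = V_CC · R/ΣR = 4.50 × 0.6074 = 2.733 V.

V ≈ 2.73 V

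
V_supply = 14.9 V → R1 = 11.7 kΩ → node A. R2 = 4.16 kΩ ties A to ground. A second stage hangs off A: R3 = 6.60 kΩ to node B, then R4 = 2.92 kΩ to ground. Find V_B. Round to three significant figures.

V_B ≈ 0.907 V

The second stage (R3 + R4 = 9.520 kΩ) loads node A in parallel with R2.
Effective lower resistance at A: R2 ‖ 9.520 = 2.895 kΩ.
V_A = 14.9 × 2.895/(11.7 + 2.895) = 2.955 V.
V_B = V_A × 0.3067 = 0.9065 V.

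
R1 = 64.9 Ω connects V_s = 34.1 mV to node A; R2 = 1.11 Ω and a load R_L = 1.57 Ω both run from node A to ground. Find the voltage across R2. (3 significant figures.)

V_out ≈ 0.338 mV

The load sits in parallel with R2, giving an effective lower resistance R2' = R2·R_L/(R2+R_L) = 0.6503 Ω.
Now apply the divider: V_out = 34.1 × 0.009920 = 0.3383 mV.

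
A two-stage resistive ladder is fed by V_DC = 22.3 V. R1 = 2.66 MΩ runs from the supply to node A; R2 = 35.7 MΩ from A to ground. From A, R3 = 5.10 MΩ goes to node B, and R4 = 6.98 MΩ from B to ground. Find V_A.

Node A sees R2 in parallel with the series input of stage 2, R3 + R4 = 12.08 MΩ.
R2 ‖ (R3+R4) = 9.026 MΩ.
V_A = 22.3 × 9.026/(2.66 + 9.026) = 17.22 V.

V_A ≈ 17.2 V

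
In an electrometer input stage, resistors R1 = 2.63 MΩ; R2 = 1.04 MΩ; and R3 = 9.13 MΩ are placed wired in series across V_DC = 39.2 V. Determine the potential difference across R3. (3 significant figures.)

Total series resistance ΣR = 2.63 + 1.04 + 9.13 = 12.80 MΩ.
V = V_DC · R/ΣR = 39.2 × 0.7133 = 27.96 V.

V ≈ 28.0 V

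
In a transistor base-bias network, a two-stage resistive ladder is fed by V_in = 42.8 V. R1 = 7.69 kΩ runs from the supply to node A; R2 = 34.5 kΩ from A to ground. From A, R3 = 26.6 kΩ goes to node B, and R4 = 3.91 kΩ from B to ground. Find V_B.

Looking into the second stage from A: R3 + R4 = 30.51 kΩ appears in parallel with R2.
R2 ‖ (R3+R4) = 16.19 kΩ.
So V_A = 42.8 × 0.6780 = 29.02 V.
Stage 2 is unloaded, so V_B = V_A · R4/(R3+R4) = 29.02 × 3.91/30.51 = 3.719 V.

V_B ≈ 3.72 V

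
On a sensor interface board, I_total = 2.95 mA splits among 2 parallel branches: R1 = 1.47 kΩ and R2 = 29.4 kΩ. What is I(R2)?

I ≈ 0.140 mA

Two-branch current divider: I_k = I_total · R_other/(R_1 + R_2).
So I = 2.95 × 1.47/30.87 = 0.1405 mA.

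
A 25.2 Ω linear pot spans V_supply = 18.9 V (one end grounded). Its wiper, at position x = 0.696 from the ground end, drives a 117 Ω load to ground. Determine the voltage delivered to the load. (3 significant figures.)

Lower segment x·R_p = 17.54 Ω; upper segment (1−x)·R_p = 7.661 Ω.
Lower segment in parallel with the load: 17.54 ‖ 117 = 15.25 Ω.
Then V_out = V_supply · 15.25/(7.661 + 15.25) = 12.58 V.

V_out ≈ 12.6 V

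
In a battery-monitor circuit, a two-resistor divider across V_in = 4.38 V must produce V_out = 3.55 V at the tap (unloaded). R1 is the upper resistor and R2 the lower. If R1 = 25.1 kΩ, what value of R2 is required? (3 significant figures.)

V_out/V_in = R2/(R1+R2) = 0.8105.
Rearranging, R2 = R1·k/(1−k) = 25.1 × 4.277 = 107.4 kΩ.

R2 ≈ 107 kΩ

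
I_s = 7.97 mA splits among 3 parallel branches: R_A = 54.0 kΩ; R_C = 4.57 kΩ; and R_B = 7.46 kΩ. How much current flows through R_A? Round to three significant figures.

Conductances: ΣG = 1/54.0 + 1/4.57 + 1/7.46 = 0.3714 (1/kΩ).
Current divider: I(R_A) = I_s · G_k/ΣG = 7.97 × (0.01852/0.3714) = 7.97 × 0.04986 = 0.3974 mA.

I ≈ 0.397 mA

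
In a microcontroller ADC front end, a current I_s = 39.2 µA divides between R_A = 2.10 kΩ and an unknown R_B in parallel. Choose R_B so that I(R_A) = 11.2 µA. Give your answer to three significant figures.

R_B ≈ 0.840 kΩ

Two-branch current divider: I_A = I_s · R_B/(R_A + R_B).
11.2/39.2 = R_B/(R_A + R_B) → R_B = R_A · (0.2857)/(1 − 0.2857) = 2.10 × 0.4000 = 0.8400 kΩ.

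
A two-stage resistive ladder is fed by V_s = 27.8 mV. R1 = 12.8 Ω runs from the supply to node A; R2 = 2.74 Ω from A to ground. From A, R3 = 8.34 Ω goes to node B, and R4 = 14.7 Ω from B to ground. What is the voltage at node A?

V_A ≈ 4.46 mV

Looking into the second stage from A: R3 + R4 = 23.04 Ω appears in parallel with R2.
R2 ‖ (R3+R4) = 2.449 Ω.
First divider: V_A = V_s · 2.449/(12.8 + 2.449) = 4.464 mV.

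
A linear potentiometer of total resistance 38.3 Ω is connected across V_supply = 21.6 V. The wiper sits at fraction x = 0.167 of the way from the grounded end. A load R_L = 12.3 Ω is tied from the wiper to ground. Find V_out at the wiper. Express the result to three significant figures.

The pot divides into 31.90 Ω above the wiper and 6.396 Ω below.
R_L loads the lower segment: effective lower R = 4.208 Ω.
Then V_out = V_supply · 4.208/(31.90 + 4.208) = 2.517 V.

V_out ≈ 2.52 V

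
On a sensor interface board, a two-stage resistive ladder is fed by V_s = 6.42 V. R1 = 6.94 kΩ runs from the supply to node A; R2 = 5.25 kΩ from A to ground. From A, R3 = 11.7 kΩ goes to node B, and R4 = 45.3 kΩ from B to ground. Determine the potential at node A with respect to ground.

V_A ≈ 2.63 V

Node A sees R2 in parallel with the series input of stage 2, R3 + R4 = 57.00 kΩ.
R2 ‖ (R3+R4) = 4.807 kΩ.
First divider: V_A = V_s · 4.807/(6.94 + 4.807) = 2.627 V.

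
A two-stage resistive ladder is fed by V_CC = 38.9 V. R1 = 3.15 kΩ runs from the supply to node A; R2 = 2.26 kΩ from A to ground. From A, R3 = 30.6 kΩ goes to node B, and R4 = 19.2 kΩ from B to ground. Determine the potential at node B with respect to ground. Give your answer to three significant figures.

Looking into the second stage from A: R3 + R4 = 49.80 kΩ appears in parallel with R2.
Effective lower resistance at A: R2 ‖ 49.80 = 2.162 kΩ.
So V_A = 38.9 × 0.4070 = 15.83 V.
Then the unloaded second divider: V_B = V_A × R4/(R3+R4) = 15.83 × 0.3855 = 6.104 V.

V_B ≈ 6.10 V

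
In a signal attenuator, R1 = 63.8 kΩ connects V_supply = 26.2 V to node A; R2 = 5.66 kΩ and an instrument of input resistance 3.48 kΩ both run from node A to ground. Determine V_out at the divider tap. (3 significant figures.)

V_out ≈ 0.856 V

The load sits in parallel with R2, giving an effective lower resistance R2' = R2·R_L/(R2+R_L) = 2.155 kΩ.
Then V_out = V_supply · R2'/(R1 + R2') = 26.2 × 2.155/65.96 = 0.8561 V.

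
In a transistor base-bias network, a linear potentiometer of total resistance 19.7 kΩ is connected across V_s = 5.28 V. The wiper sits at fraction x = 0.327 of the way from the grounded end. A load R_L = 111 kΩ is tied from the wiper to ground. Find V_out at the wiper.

Lower segment x·R_p = 6.442 kΩ; upper segment (1−x)·R_p = 13.26 kΩ.
Lower segment in parallel with the load: 6.442 ‖ 111 = 6.089 kΩ.
Then V_out = V_s · 6.089/(13.26 + 6.089) = 1.662 V.

V_out ≈ 1.66 V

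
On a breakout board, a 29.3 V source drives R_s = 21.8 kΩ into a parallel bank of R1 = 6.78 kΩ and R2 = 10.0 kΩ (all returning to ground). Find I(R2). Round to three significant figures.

Parallel bank: R_p = 1/(1/6.78 + 1/10.0) = 4.041 kΩ.
Node voltage V_A = V_CC · R_p/(R_s + R_p) = 29.3 × 0.1564 = 4.581 V.
I(R2) = V_A / R2 = 4.581/10.0 = 0.4581 mA.

I ≈ 0.458 mA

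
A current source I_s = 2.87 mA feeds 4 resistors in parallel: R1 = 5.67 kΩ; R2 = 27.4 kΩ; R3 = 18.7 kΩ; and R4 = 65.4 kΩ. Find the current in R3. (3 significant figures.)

ΣG = 1/5.67 + 1/27.4 + 1/18.7 + 1/65.4 = 0.2816.
By the current-divider rule, I = I_s · G_k/ΣG = 2.87 × 0.1899 = 0.5450 mA.

I ≈ 0.545 mA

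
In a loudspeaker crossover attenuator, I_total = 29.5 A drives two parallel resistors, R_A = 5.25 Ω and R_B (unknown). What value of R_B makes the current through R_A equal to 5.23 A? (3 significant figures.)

R_B ≈ 1.13 Ω

Two-branch current divider: I_A = I_total · R_B/(R_A + R_B).
With f = 0.1773, R_B = R_A · f/(1−f) = 5.25 × 0.2155 = 1.131 Ω.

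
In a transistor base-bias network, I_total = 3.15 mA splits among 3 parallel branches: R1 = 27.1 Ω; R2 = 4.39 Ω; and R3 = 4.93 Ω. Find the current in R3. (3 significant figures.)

ΣG = 1/27.1 + 1/4.39 + 1/4.93 = 0.4675.
Current divider: I(R3) = I_total · G_k/ΣG = 3.15 × (0.2028/0.4675) = 3.15 × 0.4339 = 1.367 mA.

I ≈ 1.37 mA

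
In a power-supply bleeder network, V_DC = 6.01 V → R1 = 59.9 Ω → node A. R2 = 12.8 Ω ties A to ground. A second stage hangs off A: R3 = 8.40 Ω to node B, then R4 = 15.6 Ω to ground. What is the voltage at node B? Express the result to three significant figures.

V_B ≈ 0.478 V

The second stage (R3 + R4 = 24.00 Ω) loads node A in parallel with R2.
R2 ‖ (R3+R4) = 8.348 Ω.
So V_A = 6.01 × 0.1223 = 0.7351 V.
Then the unloaded second divider: V_B = V_A × R4/(R3+R4) = 0.7351 × 0.6500 = 0.4778 V.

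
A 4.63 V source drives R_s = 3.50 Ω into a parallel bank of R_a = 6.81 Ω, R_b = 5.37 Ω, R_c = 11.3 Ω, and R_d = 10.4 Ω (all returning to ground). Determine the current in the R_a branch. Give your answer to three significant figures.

I ≈ 0.242 A

Combine the parallel branches: R_p = (1/6.81 + 1/5.37 + 1/11.3 + 1/10.4)⁻¹ = 1.932 Ω.
V_A by voltage divider: V_A = 4.63 × 1.932/(3.50 + 1.932) = 1.647 V.
Branch current I = V_A/R_a = 1.647/6.81 = 0.2418 A.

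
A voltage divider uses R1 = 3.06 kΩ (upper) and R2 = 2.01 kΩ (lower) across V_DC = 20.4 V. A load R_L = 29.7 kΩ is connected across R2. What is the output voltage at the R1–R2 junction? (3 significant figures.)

V_out ≈ 7.77 V

R2 ‖ R_L = (2.01 × 29.7)/(2.01 + 29.7) = 1.883 kΩ.
Voltage divider with the loaded lower leg: V_out = 20.4 × 1.883/(3.06 + 1.883) = 20.4 × 0.3809 = 7.770 V.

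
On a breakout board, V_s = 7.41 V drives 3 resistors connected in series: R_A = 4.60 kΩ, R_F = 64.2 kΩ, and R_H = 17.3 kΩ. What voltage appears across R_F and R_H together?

V ≈ 7.01 V

Series total: ΣR = 4.60 + 64.2 + 17.3 = 86.10 kΩ.
R_{R_F..R_H} = 64.2 + 17.3 = 81.50 kΩ.
V = V_s · R/ΣR = 7.41 × 0.9466 = 7.014 V.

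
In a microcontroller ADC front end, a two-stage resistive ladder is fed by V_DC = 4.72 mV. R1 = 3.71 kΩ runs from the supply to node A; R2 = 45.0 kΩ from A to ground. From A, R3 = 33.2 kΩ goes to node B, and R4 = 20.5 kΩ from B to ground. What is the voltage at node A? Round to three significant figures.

V_A ≈ 4.10 mV

Looking into the second stage from A: R3 + R4 = 53.70 kΩ appears in parallel with R2.
Effective lower resistance at A: R2 ‖ 53.70 = 24.48 kΩ.
So V_A = 4.72 × 0.8684 = 4.099 mV.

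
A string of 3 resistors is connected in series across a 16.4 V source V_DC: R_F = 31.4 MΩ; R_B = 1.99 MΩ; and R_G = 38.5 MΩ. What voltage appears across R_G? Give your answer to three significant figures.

Total series resistance ΣR = 31.4 + 1.99 + 38.5 = 71.89 MΩ.
V = V_DC · R/ΣR = 16.4 × 0.5355 = 8.783 V.

V ≈ 8.78 V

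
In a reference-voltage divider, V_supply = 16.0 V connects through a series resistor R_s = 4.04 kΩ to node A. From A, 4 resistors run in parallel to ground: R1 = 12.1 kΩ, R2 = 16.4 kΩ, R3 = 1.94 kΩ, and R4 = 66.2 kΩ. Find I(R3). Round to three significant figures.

Equivalent of the parallel group: R_p = 1.483 kΩ.
V_A = 16.0 × 1.483/5.523 = 4.297 V.
I(R3) = V_A / R3 = 4.297/1.94 = 2.215 mA.

I ≈ 2.21 mA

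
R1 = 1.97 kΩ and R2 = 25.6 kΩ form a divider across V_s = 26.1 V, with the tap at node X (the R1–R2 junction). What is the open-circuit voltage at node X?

V_th ≈ 24.2 V

With X open, the divider is unloaded: V_th = 26.1 × 25.6/27.57 = 24.24 V.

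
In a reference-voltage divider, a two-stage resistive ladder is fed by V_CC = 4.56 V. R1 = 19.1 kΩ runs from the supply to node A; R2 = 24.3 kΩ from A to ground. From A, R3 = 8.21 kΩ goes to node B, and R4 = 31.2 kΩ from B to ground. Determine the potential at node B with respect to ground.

V_B ≈ 1.59 V

The second stage (R3 + R4 = 39.41 kΩ) loads node A in parallel with R2.
R2 ‖ (R3+R4) = 15.03 kΩ.
So V_A = 4.56 × 0.4404 = 2.008 V.
Then the unloaded second divider: V_B = V_A × R4/(R3+R4) = 2.008 × 0.7917 = 1.590 V.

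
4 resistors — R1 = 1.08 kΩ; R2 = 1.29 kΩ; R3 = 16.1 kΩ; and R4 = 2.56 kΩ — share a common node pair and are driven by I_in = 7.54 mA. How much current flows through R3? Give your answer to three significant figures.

I ≈ 0.217 mA

ΣG = 1/1.08 + 1/1.29 + 1/16.1 + 1/2.56 = 2.154.
R3 takes the fraction G_k/ΣG = 0.06211/2.154 = 0.02884, so I = 7.54 × 0.02884 = 0.2174 mA.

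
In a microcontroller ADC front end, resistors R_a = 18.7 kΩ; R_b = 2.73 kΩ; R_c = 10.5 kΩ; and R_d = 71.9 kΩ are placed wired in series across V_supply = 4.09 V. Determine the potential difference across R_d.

Series total: ΣR = 18.7 + 2.73 + 10.5 + 71.9 = 103.8 kΩ.
Voltage divider: V = V_supply · (71.90 / 103.8) = 4.09 × 0.6925 = 2.832 V.

V ≈ 2.83 V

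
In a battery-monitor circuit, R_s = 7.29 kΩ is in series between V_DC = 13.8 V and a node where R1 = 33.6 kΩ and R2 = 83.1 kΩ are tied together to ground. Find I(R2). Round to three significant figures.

I ≈ 0.127 mA

Parallel bank: R_p = 1/(1/33.6 + 1/83.1) = 23.93 kΩ.
V_A = 13.8 × 23.93/31.22 = 10.58 V.
Branch current I = V_A/R2 = 10.58/83.1 = 0.1273 mA.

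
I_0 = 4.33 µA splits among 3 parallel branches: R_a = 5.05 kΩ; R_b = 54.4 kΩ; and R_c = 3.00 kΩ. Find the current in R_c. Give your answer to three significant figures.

I ≈ 2.63 µA

Total conductance ΣG = 1/5.05 + 1/54.4 + 1/3.00 = 0.5497 (units of 1/kΩ).
R_c takes the fraction G_k/ΣG = 0.3333/0.5497 = 0.6064, so I = 4.33 × 0.6064 = 2.626 µA.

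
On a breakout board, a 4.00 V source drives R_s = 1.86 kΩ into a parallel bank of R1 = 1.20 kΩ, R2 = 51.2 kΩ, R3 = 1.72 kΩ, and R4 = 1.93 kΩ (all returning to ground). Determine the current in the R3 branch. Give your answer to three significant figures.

Parallel bank: R_p = 1/(1/1.20 + 1/51.2 + 1/1.72 + 1/1.93) = 0.5122 kΩ.
V_A = 4.00 × 0.5122/2.372 = 0.8637 V.
Branch current I = V_A/R3 = 0.8637/1.72 = 0.5021 mA.
(Check via current divider: I_total = 1.686 mA; share G_k/ΣG = 0.2978 → same result.)

I ≈ 0.502 mA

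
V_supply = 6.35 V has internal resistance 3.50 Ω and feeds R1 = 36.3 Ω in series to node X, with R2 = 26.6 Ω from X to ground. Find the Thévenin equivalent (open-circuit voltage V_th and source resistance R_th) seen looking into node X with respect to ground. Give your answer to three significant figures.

R1' = 3.50 + 36.3 = 39.80 Ω (source resistance + R1).
Open-circuit (no load on X): V_th = V_supply · R2/(R1' + R2) = 6.35 × 26.6/(39.80 + 26.6) = 2.544 V.
With V_supply suppressed (replaced by a short), R_th = R1' ‖ R2 = (39.80 × 26.6)/(39.80 + 26.6) = 15.94 Ω.

V_th ≈ 2.54 V, R_th ≈ 15.9 Ω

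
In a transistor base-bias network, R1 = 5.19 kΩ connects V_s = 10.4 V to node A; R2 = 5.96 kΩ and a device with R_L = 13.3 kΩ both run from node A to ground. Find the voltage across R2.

V_out ≈ 4.60 V

First combine the lower leg with the load: R2 ‖ R_L = 4.116 kΩ.
Now apply the divider: V_out = 10.4 × 0.4423 = 4.600 V.
(Unloaded it would be 5.56 V; the load pulls it down.)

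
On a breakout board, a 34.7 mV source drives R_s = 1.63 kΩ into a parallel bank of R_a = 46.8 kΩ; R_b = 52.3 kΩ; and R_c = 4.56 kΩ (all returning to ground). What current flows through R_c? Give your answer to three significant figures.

I ≈ 5.35 µA

Equivalent of the parallel group: R_p = 3.849 kΩ.
V_A = 34.7 × 3.849/5.479 = 24.38 mV.
I(R_c) = V_A / R_c = 24.38/4.56 = 5.346 µA.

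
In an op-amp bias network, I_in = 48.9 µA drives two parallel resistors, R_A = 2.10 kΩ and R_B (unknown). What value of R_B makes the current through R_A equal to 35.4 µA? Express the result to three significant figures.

R_B ≈ 5.51 kΩ

The fraction through R_A equals R_B/(R_A+R_B).
35.4/48.9 = R_B/(R_A + R_B) → R_B = R_A · (0.7239)/(1 − 0.7239) = 2.10 × 2.622 = 5.507 kΩ.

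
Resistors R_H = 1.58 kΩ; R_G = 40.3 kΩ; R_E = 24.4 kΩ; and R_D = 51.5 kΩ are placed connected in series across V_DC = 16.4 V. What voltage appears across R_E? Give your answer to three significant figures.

ΣR = 1.58 + 40.3 + 24.4 + 51.5 = 117.8 kΩ.
By the voltage-divider rule, V = 16.4 × 24.40/117.8 = 3.398 V.

V ≈ 3.40 V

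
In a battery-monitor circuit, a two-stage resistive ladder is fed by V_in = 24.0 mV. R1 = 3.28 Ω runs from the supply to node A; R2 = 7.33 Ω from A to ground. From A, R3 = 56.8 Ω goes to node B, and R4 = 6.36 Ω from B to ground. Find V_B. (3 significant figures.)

V_B ≈ 1.61 mV

Looking into the second stage from A: R3 + R4 = 63.16 Ω appears in parallel with R2.
Effective lower resistance at A: R2 ‖ 63.16 = 6.568 Ω.
First divider: V_A = V_in · 6.568/(3.28 + 6.568) = 16.01 mV.
Stage 2 is unloaded, so V_B = V_A · R4/(R3+R4) = 16.01 × 6.36/63.16 = 1.612 mV.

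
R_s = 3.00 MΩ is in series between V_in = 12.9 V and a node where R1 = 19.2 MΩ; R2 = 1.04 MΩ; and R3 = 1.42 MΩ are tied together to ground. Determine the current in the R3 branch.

Equivalent of the parallel group: R_p = 0.5821 MΩ.
V_A = 12.9 × 0.5821/3.582 = 2.096 V.
I(R3) = V_A / R3 = 2.096/1.42 = 1.476 µA.
(Equivalently: I_total = 3.601 µA, then current-divider fraction G_k/ΣG = 0.4099.)

I ≈ 1.48 µA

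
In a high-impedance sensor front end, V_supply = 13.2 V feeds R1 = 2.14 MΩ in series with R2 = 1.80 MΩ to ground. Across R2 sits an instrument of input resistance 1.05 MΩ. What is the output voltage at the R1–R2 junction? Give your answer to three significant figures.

First combine the lower leg with the load: R2 ‖ R_L = 0.6632 MΩ.
Voltage divider with the loaded lower leg: V_out = 13.2 × 0.6632/(2.14 + 0.6632) = 13.2 × 0.2366 = 3.123 V.

V_out ≈ 3.12 V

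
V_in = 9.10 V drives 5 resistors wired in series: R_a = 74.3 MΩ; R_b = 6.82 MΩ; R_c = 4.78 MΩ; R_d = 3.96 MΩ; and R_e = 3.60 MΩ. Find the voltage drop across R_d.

V ≈ 0.386 V

Series total: ΣR = 74.3 + 6.82 + 4.78 + 3.96 + 3.60 = 93.46 MΩ.
Voltage divider: V = V_in · (3.960 / 93.46) = 9.10 × 0.04237 = 0.3856 V.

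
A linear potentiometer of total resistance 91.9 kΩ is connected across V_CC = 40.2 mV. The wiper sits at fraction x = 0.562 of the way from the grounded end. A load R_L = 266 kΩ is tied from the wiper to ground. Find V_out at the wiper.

Split the track: R_lower = x·R_p = 51.65 kΩ, R_upper = (1−x)·R_p = 40.25 kΩ.
Lower segment in parallel with the load: 51.65 ‖ 266 = 43.25 kΩ.
Then V_out = V_CC · 43.25/(40.25 + 43.25) = 20.82 mV.

V_out ≈ 20.8 mV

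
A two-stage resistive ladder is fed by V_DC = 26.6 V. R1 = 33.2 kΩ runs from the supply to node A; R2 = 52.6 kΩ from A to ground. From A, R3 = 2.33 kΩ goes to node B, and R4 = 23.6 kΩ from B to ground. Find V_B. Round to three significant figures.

Looking into the second stage from A: R3 + R4 = 25.93 kΩ appears in parallel with R2.
Effective lower resistance at A: R2 ‖ 25.93 = 17.37 kΩ.
So V_A = 26.6 × 0.3435 = 9.136 V.
Stage 2 is unloaded, so V_B = V_A · R4/(R3+R4) = 9.136 × 23.6/25.93 = 8.315 V.

V_B ≈ 8.32 V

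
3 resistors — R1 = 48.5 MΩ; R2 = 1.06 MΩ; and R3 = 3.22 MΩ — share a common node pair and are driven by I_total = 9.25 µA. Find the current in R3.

Total conductance ΣG = 1/48.5 + 1/1.06 + 1/3.22 = 1.275 (units of 1/MΩ).
Current divider: I(R3) = I_total · G_k/ΣG = 9.25 × (0.3106/1.275) = 9.25 × 0.2437 = 2.254 µA.

I ≈ 2.25 µA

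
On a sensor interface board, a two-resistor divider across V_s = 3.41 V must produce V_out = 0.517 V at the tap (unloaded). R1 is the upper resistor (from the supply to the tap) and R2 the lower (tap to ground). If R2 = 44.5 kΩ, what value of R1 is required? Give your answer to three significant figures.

R1 ≈ 249 kΩ

V_out/V_s = R2/(R1+R2) = 0.1516.
So R1 = R2 · (V_s/V_out − 1) = 44.5 × (3.41/0.517 − 1) = 44.5 × 5.596 = 249.0 kΩ.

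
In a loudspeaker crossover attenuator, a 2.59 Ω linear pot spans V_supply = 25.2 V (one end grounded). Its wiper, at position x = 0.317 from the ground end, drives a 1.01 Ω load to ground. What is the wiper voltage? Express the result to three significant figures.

Split the track: R_lower = x·R_p = 0.8210 Ω, R_upper = (1−x)·R_p = 1.769 Ω.
R_L loads the lower segment: effective lower R = 0.4529 Ω.
V_out = 25.2 × 0.4529/(1.769 + 0.4529) = 5.137 V.

V_out ≈ 5.14 V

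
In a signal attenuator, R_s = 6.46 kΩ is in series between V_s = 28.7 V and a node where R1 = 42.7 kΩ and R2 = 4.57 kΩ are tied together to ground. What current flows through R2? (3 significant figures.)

Parallel bank: R_p = 1/(1/42.7 + 1/4.57) = 4.128 kΩ.
Node voltage V_A = V_s · R_p/(R_s + R_p) = 28.7 × 0.3899 = 11.19 V.
Branch current I = V_A/R2 = 11.19/4.57 = 2.449 mA.
(Equivalently: I_total = 2.711 mA, then current-divider fraction G_k/ΣG = 0.9033.)

I ≈ 2.45 mA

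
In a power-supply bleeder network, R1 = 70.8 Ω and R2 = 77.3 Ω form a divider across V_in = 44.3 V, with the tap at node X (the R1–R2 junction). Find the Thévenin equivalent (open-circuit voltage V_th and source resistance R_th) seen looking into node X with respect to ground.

V_th ≈ 23.1 V, R_th ≈ 37.0 Ω

With X open, the divider is unloaded: V_th = 44.3 × 77.3/148.1 = 23.12 V.
With V_in suppressed (replaced by a short), R_th = R1 ‖ R2 = (70.80 × 77.3)/(70.80 + 77.3) = 36.95 Ω.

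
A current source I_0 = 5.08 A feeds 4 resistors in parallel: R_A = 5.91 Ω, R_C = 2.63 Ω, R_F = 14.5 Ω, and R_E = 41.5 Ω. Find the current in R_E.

Total conductance ΣG = 1/5.91 + 1/2.63 + 1/14.5 + 1/41.5 = 0.6425 (units of 1/Ω).
Current divider: I(R_E) = I_0 · G_k/ΣG = 5.08 × (0.02410/0.6425) = 5.08 × 0.03750 = 0.1905 A.

I ≈ 0.191 A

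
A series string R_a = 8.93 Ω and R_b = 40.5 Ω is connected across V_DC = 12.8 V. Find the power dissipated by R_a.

P ≈ 0.599 W

Series current I = V_DC/ΣR = 12.8/49.43 = 0.2590 A.
P(R_a) = I²·R_a = (0.2590)² × 8.93 = 0.5988 W.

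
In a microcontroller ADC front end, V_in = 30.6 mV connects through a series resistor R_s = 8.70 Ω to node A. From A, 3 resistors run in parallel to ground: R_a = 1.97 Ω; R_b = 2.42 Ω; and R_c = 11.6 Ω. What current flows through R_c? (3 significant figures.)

I ≈ 0.270 mA

Combine the parallel branches: R_p = (1/1.97 + 1/2.42 + 1/11.6)⁻¹ = 0.9930 Ω.
V_A = 30.6 × 0.9930/9.693 = 3.135 mV.
I(R_c) = V_A / R_c = 3.135/11.6 = 0.2702 mA.
(Check via current divider: I_total = 3.157 mA; share G_k/ΣG = 0.08560 → same result.)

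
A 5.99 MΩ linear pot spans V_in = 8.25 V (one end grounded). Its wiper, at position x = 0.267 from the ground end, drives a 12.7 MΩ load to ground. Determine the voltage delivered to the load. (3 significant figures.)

V_out ≈ 2.02 V

Lower segment x·R_p = 1.599 MΩ; upper segment (1−x)·R_p = 4.391 MΩ.
R_L loads the lower segment: effective lower R = 1.420 MΩ.
Then V_out = V_in · 1.420/(4.391 + 1.420) = 2.017 V.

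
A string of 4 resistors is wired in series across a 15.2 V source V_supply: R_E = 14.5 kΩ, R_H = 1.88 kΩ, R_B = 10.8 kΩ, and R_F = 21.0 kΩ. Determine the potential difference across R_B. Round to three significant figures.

V ≈ 3.41 V

Series total: ΣR = 14.5 + 1.88 + 10.8 + 21.0 = 48.18 kΩ.
V = V_supply · R/ΣR = 15.2 × 0.2242 = 3.407 V.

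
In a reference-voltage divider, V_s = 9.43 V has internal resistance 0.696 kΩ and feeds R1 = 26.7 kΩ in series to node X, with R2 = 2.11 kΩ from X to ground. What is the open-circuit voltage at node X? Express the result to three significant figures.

R1' = 0.696 + 26.7 = 27.40 kΩ (source resistance + R1).
Open-circuit (no load on X): V_th = V_s · R2/(R1' + R2) = 9.43 × 2.11/(27.40 + 2.11) = 0.6743 V.

V_th ≈ 0.674 V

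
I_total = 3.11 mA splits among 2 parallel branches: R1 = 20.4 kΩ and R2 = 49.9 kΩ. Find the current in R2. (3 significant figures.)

For two parallel branches, I_k = I_total · (other R)/(sum of R).
So I = 3.11 × 20.4/70.30 = 0.9025 mA.

I ≈ 0.902 mA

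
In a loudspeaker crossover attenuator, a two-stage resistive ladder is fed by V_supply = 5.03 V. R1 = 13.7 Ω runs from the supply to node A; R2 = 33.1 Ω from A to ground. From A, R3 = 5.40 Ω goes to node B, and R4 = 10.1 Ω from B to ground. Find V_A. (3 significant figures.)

V_A ≈ 2.19 V

Looking into the second stage from A: R3 + R4 = 15.50 Ω appears in parallel with R2.
Effective lower resistance at A: R2 ‖ 15.50 = 10.56 Ω.
V_A = 5.03 × 10.56/(13.7 + 10.56) = 2.189 V.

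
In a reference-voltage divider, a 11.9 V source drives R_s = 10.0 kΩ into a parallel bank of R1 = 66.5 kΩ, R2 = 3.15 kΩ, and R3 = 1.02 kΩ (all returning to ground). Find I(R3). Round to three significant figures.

Parallel bank: R_p = 1/(1/66.5 + 1/3.15 + 1/1.02) = 0.7617 kΩ.
Node voltage V_A = V_DC · R_p/(R_s + R_p) = 11.9 × 0.07078 = 0.8422 V.
Branch current I = V_A/R3 = 0.8422/1.02 = 0.8257 mA.

I ≈ 0.826 mA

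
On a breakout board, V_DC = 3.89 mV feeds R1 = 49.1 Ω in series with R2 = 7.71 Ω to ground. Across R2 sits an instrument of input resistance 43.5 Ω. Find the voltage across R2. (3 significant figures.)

V_out ≈ 0.458 mV

R2 ‖ R_L = (7.71 × 43.5)/(7.71 + 43.5) = 6.549 Ω.
Now apply the divider: V_out = 3.89 × 0.1177 = 0.4578 mV.
(Unloaded it would be 0.528 mV; the load pulls it down.)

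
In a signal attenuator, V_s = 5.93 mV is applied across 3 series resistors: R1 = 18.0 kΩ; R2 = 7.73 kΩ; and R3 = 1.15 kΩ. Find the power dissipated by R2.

P ≈ 0.376 nW

ΣR = 26.88 kΩ → I = 5.93/26.88 = 0.2206 µA.
P = I²R = 0.04867 × 7.73 = 0.3762 nW.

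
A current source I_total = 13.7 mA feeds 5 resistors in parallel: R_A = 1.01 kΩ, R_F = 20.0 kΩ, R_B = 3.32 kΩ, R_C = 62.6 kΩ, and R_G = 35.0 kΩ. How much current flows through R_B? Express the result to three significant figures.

Conductances: ΣG = 1/1.01 + 1/20.0 + 1/3.32 + 1/62.6 + 1/35.0 = 1.386 (1/kΩ).
R_B takes the fraction G_k/ΣG = 0.3012/1.386 = 0.2173, so I = 13.7 × 0.2173 = 2.978 mA.

I ≈ 2.98 mA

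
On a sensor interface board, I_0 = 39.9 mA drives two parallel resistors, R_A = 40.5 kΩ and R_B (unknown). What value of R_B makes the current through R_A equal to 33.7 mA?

The fraction through R_A equals R_B/(R_A+R_B).
33.7/39.9 = R_B/(R_A + R_B) → R_B = R_A · (0.8446)/(1 − 0.8446) = 40.5 × 5.435 = 220.1 kΩ.

R_B ≈ 220 kΩ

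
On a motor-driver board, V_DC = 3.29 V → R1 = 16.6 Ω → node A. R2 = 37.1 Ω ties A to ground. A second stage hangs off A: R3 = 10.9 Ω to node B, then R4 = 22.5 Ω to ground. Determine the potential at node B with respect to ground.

V_B ≈ 1.14 V

The second stage (R3 + R4 = 33.40 Ω) loads node A in parallel with R2.
Effective lower resistance at A: R2 ‖ 33.40 = 17.58 Ω.
V_A = 3.29 × 17.58/(16.6 + 17.58) = 1.692 V.
V_B = V_A × 0.6737 = 1.140 V.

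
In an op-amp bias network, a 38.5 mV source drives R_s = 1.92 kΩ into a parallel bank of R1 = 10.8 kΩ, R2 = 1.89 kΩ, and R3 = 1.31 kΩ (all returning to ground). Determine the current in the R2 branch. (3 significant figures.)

Equivalent of the parallel group: R_p = 0.7220 kΩ.
V_A = 38.5 × 0.7220/2.642 = 10.52 mV.
Branch current I = V_A/R2 = 10.52/1.89 = 5.567 µA.

I ≈ 5.57 µA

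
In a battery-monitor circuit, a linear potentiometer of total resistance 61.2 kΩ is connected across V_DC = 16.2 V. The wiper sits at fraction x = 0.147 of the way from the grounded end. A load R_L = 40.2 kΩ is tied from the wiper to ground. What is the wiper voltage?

Split the track: R_lower = x·R_p = 8.996 kΩ, R_upper = (1−x)·R_p = 52.20 kΩ.
Lower segment in parallel with the load: 8.996 ‖ 40.2 = 7.351 kΩ.
V_out = 16.2 × 7.351/(52.20 + 7.351) = 2.000 V.

V_out ≈ 2.00 V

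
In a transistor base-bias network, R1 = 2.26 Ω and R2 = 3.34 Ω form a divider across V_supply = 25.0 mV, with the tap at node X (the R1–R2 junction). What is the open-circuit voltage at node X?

With X open, the divider is unloaded: V_th = 25.0 × 3.34/5.600 = 14.91 mV.

V_th ≈ 14.9 mV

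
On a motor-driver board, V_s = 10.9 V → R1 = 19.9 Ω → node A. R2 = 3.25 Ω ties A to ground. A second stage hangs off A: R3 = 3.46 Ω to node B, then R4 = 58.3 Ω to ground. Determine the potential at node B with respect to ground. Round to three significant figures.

V_B ≈ 1.38 V

The second stage (R3 + R4 = 61.76 Ω) loads node A in parallel with R2.
R2 ‖ (R3+R4) = 3.088 Ω.
V_A = 10.9 × 3.088/(19.9 + 3.088) = 1.464 V.
Then the unloaded second divider: V_B = V_A × R4/(R3+R4) = 1.464 × 0.9440 = 1.382 V.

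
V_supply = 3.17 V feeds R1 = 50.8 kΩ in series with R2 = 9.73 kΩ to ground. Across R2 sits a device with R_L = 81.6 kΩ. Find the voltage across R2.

The load sits in parallel with R2, giving an effective lower resistance R2' = R2·R_L/(R2+R_L) = 8.693 kΩ.
Now apply the divider: V_out = 3.17 × 0.1461 = 0.4632 V.

V_out ≈ 0.463 V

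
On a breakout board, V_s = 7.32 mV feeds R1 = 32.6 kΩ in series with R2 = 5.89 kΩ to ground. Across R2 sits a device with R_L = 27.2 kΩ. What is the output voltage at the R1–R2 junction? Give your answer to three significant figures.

V_out ≈ 0.947 mV

R2 ‖ R_L = (5.89 × 27.2)/(5.89 + 27.2) = 4.842 kΩ.
Voltage divider with the loaded lower leg: V_out = 7.32 × 4.842/(32.6 + 4.842) = 7.32 × 0.1293 = 0.9466 mV.
(Unloaded it would be 1.12 mV; the load pulls it down.)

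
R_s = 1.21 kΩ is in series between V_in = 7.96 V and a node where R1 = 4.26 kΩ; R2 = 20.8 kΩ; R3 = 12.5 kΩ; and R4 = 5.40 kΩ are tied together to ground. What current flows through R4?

I ≈ 0.886 mA

Equivalent of the parallel group: R_p = 1.825 kΩ.
Node voltage V_A = V_in · R_p/(R_s + R_p) = 7.96 × 0.6013 = 4.786 V.
Branch current I = V_A/R4 = 4.786/5.40 = 0.8863 mA.
(Equivalently: I_total = 2.623 mA, then current-divider fraction G_k/ΣG = 0.3379.)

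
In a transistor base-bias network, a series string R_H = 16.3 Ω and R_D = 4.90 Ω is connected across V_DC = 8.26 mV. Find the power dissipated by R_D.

ΣR = 21.20 Ω → I = 8.26/21.20 = 0.3896 mA.
V(R_D) = I·R = 1.909 mV; P = V·I = 1.909 × 0.3896 = 0.7438 µW.

P ≈ 0.744 µW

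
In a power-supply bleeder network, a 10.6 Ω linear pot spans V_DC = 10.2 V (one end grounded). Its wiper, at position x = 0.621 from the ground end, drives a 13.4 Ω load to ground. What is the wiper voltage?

V_out ≈ 5.34 V

Split the track: R_lower = x·R_p = 6.583 Ω, R_upper = (1−x)·R_p = 4.017 Ω.
(x·R_p) ‖ R_L = 4.414 Ω.
V_out = 10.2 × 4.414/(4.017 + 4.414) = 5.340 V.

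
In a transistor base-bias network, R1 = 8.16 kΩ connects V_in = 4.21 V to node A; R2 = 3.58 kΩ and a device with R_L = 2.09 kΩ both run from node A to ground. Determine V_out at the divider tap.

The load sits in parallel with R2, giving an effective lower resistance R2' = R2·R_L/(R2+R_L) = 1.320 kΩ.
Voltage divider with the loaded lower leg: V_out = 4.21 × 1.320/(8.16 + 1.320) = 4.21 × 0.1392 = 0.5861 V.

V_out ≈ 0.586 V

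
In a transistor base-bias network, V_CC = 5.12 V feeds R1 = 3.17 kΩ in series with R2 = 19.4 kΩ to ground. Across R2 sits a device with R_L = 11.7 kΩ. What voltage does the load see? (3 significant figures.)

V_out ≈ 3.57 V

The load sits in parallel with R2, giving an effective lower resistance R2' = R2·R_L/(R2+R_L) = 7.298 kΩ.
Now apply the divider: V_out = 5.12 × 0.6972 = 3.570 V.
(Unloaded it would be 4.40 V; the load pulls it down.)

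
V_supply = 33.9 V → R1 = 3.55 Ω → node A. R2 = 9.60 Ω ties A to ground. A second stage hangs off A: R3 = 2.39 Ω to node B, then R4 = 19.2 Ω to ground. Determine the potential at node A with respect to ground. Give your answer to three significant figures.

Looking into the second stage from A: R3 + R4 = 21.59 Ω appears in parallel with R2.
Effective lower resistance at A: R2 ‖ 21.59 = 6.645 Ω.
First divider: V_A = V_supply · 6.645/(3.55 + 6.645) = 22.10 V.

V_A ≈ 22.1 V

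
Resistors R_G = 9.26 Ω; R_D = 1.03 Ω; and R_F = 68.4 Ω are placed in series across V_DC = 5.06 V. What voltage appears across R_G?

V ≈ 0.595 V

ΣR = 9.26 + 1.03 + 68.4 = 78.69 Ω.
By the voltage-divider rule, V = 5.06 × 9.260/78.69 = 0.5954 V.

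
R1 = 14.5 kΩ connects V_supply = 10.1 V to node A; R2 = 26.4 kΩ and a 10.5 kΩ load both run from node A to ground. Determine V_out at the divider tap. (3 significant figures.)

R2 ‖ R_L = (26.4 × 10.5)/(26.4 + 10.5) = 7.512 kΩ.
Then V_out = V_supply · R2'/(R1 + R2') = 10.1 × 7.512/22.01 = 3.447 V.

V_out ≈ 3.45 V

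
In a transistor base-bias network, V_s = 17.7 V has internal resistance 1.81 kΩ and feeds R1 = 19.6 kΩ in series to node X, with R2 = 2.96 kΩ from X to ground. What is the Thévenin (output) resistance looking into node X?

R1' = 1.81 + 19.6 = 21.41 kΩ (source resistance + R1).
With V_s suppressed (replaced by a short), R_th = R1' ‖ R2 = (21.41 × 2.96)/(21.41 + 2.96) = 2.600 kΩ.

R_th ≈ 2.60 kΩ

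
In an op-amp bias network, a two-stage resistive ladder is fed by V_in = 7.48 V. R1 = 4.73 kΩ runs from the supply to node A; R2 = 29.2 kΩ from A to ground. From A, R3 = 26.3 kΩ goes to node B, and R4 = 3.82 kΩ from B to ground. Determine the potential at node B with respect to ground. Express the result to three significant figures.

The second stage (R3 + R4 = 30.12 kΩ) loads node A in parallel with R2.
Effective lower resistance at A: R2 ‖ 30.12 = 14.83 kΩ.
V_A = 7.48 × 14.83/(4.73 + 14.83) = 5.671 V.
Then the unloaded second divider: V_B = V_A × R4/(R3+R4) = 5.671 × 0.1268 = 0.7192 V.

V_B ≈ 0.719 V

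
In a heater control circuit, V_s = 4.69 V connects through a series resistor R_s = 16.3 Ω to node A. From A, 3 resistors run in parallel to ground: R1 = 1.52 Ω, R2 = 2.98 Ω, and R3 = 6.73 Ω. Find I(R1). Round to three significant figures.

I ≈ 0.157 A

Combine the parallel branches: R_p = (1/1.52 + 1/2.98 + 1/6.73)⁻¹ = 0.8756 Ω.
V_A by voltage divider: V_A = 4.69 × 0.8756/(16.3 + 0.8756) = 0.2391 V.
I(R1) = V_A / R1 = 0.2391/1.52 = 0.1573 A.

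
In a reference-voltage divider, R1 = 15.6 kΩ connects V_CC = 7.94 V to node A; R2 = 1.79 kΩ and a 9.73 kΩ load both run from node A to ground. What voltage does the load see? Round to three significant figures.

First combine the lower leg with the load: R2 ‖ R_L = 1.512 kΩ.
Now apply the divider: V_out = 7.94 × 0.08835 = 0.7015 V.
(Unloaded it would be 0.817 V; the load pulls it down.)

V_out ≈ 0.702 V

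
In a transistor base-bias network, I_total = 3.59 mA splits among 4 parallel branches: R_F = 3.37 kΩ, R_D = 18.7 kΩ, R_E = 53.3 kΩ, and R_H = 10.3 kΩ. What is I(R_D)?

I ≈ 0.412 mA

Total conductance ΣG = 1/3.37 + 1/18.7 + 1/53.3 + 1/10.3 = 0.4661 (units of 1/kΩ).
Current divider: I(R_D) = I_total · G_k/ΣG = 3.59 × (0.05348/0.4661) = 3.59 × 0.1147 = 0.4119 mA.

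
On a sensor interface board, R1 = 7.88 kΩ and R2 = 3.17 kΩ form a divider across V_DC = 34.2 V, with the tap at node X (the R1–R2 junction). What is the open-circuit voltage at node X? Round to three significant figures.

V_th is the unloaded tap voltage: V_DC · R2/(R1+R2) = 34.2 × 0.2869 = 9.811 V.

V_th ≈ 9.81 V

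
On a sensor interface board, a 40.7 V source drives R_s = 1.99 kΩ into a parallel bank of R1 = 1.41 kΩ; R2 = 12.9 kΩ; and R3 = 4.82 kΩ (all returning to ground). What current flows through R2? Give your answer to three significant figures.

I ≈ 1.06 mA

Combine the parallel branches: R_p = (1/1.41 + 1/12.9 + 1/4.82)⁻¹ = 1.006 kΩ.
V_A = 40.7 × 1.006/2.996 = 13.66 V.
I(R2) = V_A / R2 = 13.66/12.9 = 1.059 mA.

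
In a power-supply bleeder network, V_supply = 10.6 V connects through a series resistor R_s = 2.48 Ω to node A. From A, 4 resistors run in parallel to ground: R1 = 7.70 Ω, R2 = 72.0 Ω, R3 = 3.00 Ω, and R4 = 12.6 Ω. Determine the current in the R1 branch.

I ≈ 0.578 A

Combine the parallel branches: R_p = (1/7.70 + 1/72.0 + 1/3.00 + 1/12.6)⁻¹ = 1.797 Ω.
V_A by voltage divider: V_A = 10.6 × 1.797/(2.48 + 1.797) = 4.454 V.
Branch current I = V_A/R1 = 4.454/7.70 = 0.5784 A.
(Check via current divider: I_total = 2.478 A; share G_k/ΣG = 0.2334 → same result.)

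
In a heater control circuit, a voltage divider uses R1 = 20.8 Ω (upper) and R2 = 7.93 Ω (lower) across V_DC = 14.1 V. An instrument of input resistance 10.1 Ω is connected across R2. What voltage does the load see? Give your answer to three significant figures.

The load sits in parallel with R2, giving an effective lower resistance R2' = R2·R_L/(R2+R_L) = 4.442 Ω.
Then V_out = V_DC · R2'/(R1 + R2') = 14.1 × 4.442/25.24 = 2.481 V.

V_out ≈ 2.48 V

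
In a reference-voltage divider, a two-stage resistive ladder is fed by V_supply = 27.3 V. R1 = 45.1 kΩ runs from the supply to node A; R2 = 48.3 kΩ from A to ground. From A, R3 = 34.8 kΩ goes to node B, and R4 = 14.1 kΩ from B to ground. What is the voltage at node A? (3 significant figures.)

V_A ≈ 9.56 V

The second stage (R3 + R4 = 48.90 kΩ) loads node A in parallel with R2.
R2 ‖ (R3+R4) = 24.30 kΩ.
First divider: V_A = V_supply · 24.30/(45.1 + 24.30) = 9.559 V.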